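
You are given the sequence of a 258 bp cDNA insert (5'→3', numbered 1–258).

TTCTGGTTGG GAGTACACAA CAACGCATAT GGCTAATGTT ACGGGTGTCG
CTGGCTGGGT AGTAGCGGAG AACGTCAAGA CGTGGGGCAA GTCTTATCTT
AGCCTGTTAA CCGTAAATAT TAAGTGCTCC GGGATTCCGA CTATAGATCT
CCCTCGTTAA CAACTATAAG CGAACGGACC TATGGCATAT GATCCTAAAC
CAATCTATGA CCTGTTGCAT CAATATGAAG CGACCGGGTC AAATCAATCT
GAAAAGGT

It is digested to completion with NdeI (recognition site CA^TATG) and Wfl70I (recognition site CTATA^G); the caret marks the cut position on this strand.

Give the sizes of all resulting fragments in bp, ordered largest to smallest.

NdeI sites (CATATG) start at positions 26, 186.
NdeI cuts after base 2 of each site, so after positions 27, 187.
The Wfl70I site (CTATAG) starts at position 141.
Wfl70I cuts after base 5 of each site (before the last base), so after position 145.
Combined cut positions: 27, 145, 187.
Linear molecule, 3 cuts → 4 fragments:
  1–27 → 27 bp
  28–145 → 118 bp
  146–187 → 42 bp
  188–258 → 71 bp
Sorted largest to smallest: 118, 71, 42, 27 bp.

118, 71, 42, 27 bp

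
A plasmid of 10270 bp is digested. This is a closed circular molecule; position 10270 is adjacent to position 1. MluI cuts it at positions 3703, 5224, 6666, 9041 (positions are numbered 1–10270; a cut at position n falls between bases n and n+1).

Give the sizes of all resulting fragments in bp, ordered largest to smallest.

Circular molecule, 4 cuts → 4 fragments:
  5224 − 3703 = 1521 bp
  6666 − 5224 = 1442 bp
  9041 − 6666 = 2375 bp
  wrap: 10270 − 9041 + 3703 = 4932 bp
Sorted largest to smallest: 4932, 2375, 1521, 1442 bp.

4932, 2375, 1521, 1442 bp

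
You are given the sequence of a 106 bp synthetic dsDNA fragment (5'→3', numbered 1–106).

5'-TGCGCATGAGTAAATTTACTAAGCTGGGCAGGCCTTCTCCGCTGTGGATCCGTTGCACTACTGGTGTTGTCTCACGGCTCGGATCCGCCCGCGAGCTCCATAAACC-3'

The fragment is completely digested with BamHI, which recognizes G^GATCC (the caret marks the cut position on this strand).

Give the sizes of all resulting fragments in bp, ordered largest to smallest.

BamHI sites (GGATCC) start at positions 46, 81.
BamHI cuts after the first base of each site, so after positions 46, 81.
Linear molecule, 2 cuts → 3 fragments:
  1–46 → 46 bp
  47–81 → 35 bp
  82–106 → 25 bp
Sorted largest to smallest: 46, 35, 25 bp.

46, 35, 25 bp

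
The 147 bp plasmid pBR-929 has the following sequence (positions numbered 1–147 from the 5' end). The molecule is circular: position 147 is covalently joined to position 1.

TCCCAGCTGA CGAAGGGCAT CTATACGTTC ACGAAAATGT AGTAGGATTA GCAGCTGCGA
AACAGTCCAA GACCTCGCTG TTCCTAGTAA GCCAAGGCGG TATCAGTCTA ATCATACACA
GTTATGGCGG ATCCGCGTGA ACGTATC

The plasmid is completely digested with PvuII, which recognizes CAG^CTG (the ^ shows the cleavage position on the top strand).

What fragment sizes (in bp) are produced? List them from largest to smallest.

PvuII sites (CAGCTG) start at positions 4, 52.
PvuII cuts after base 3 of each site, so after positions 6, 54.
Circular molecule, 2 cuts → 2 fragments:
  7–54 → 48 bp
  55–147 then 1–6 → 93 + 6 = 99 bp
Sorted largest to smallest: 99, 48 bp.

99, 48 bp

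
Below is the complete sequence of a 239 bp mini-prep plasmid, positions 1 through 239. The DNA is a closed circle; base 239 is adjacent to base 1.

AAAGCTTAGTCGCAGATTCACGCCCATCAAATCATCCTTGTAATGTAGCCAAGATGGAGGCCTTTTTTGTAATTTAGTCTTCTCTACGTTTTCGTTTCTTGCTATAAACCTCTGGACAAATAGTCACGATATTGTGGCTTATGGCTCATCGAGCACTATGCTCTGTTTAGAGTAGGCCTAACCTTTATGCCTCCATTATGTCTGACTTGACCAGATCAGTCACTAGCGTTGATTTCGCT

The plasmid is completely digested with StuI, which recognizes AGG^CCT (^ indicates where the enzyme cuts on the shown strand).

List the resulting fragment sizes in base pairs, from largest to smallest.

123, 116 bp

StuI sites (AGGCCT) start at positions 58, 174.
StuI cuts after base 3 of each site, so after positions 60, 176.
Circular molecule, 2 cuts → 2 fragments:
  61–176 → 116 bp
  177–239 then 1–60 → 63 + 60 = 123 bp
Sorted largest to smallest: 123, 116 bp.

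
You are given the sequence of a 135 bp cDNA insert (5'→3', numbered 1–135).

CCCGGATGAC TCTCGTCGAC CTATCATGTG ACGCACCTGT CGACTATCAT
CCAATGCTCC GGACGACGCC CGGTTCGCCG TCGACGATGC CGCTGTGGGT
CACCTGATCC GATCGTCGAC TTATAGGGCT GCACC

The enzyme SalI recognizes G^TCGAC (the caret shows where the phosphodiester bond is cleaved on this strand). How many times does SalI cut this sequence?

GTCGAC occurs starting at positions 15, 39, 80, 115.
SalI cuts at 4 sites.

4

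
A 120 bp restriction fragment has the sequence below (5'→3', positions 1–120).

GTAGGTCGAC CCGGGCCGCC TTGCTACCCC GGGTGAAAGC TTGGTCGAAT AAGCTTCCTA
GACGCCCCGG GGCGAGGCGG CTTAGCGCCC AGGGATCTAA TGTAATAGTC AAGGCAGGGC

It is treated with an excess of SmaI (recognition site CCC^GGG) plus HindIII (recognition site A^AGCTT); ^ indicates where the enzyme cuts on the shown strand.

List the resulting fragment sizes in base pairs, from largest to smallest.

52, 18, 17, 14, 12, 7 bp

SmaI sites (CCCGGG) start at positions 10, 28, 66.
SmaI cuts after base 3 of each site, so after positions 12, 30, 68.
HindIII sites (AAGCTT) start at positions 37, 51.
HindIII cuts after the first base of each site, so after positions 37, 51.
Combined cut positions: 12, 30, 37, 51, 68.
Linear molecule, 5 cuts → 6 fragments:
  1–12 → 12 bp
  13–30 → 18 bp
  31–37 → 7 bp
  38–51 → 14 bp
  52–68 → 17 bp
  69–120 → 52 bp
Sorted largest to smallest: 52, 18, 17, 14, 12, 7 bp.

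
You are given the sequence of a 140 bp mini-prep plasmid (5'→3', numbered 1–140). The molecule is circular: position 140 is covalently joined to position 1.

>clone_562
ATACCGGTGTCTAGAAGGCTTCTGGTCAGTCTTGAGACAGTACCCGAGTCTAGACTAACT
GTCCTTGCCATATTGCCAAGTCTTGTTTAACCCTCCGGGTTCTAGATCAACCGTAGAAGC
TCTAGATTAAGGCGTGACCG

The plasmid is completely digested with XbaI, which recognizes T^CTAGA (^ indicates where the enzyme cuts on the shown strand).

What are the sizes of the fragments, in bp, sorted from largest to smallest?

52, 39, 29, 20 bp

XbaI sites (TCTAGA) start at positions 10, 49, 101, 121.
XbaI cuts after the first base of each site, so after positions 10, 49, 101, 121.
Circular molecule, 4 cuts → 4 fragments:
  11–49 → 39 bp
  50–101 → 52 bp
  102–121 → 20 bp
  122–140 then 1–10 → 19 + 10 = 29 bp
Sorted largest to smallest: 52, 39, 29, 20 bp.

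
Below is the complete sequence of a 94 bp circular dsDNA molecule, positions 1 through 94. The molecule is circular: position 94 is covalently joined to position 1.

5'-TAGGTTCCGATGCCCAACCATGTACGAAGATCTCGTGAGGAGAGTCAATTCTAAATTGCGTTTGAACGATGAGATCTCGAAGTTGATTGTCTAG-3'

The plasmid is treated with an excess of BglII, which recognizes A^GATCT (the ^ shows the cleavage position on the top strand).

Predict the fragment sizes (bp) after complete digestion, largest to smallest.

BglII sites (AGATCT) start at positions 28, 72.
BglII cuts after the first base of each site, so after positions 28, 72.
Circular molecule, 2 cuts → 2 fragments:
  29–72 → 44 bp
  73–94 then 1–28 → 22 + 28 = 50 bp
Sorted largest to smallest: 50, 44 bp.

50, 44 bp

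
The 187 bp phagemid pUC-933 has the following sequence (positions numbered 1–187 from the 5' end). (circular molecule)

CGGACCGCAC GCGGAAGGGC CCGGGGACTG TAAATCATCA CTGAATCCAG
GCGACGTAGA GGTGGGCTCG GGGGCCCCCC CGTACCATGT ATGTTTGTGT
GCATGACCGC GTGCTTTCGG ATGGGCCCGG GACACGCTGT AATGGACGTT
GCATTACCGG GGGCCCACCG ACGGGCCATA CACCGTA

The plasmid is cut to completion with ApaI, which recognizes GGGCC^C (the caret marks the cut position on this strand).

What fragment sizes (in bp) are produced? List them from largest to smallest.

ApaI sites (GGGCCC) start at positions 17, 72, 123, 161.
ApaI cuts after base 5 of each site (before the last base), so after positions 21, 76, 127, 165.
Circular molecule, 4 cuts → 4 fragments:
  22–76 → 55 bp
  77–127 → 51 bp
  128–165 → 38 bp
  166–187 then 1–21 → 22 + 21 = 43 bp
Sorted largest to smallest: 55, 51, 43, 38 bp.

55, 51, 43, 38 bp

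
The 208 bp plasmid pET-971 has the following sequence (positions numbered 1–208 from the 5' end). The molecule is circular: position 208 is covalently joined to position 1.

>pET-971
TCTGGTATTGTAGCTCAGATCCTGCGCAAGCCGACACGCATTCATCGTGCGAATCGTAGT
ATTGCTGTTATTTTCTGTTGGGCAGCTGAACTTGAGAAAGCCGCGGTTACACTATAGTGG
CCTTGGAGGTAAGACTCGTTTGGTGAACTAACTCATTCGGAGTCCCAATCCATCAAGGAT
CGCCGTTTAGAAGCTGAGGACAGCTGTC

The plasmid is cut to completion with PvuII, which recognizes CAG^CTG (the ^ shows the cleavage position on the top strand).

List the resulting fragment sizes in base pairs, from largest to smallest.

PvuII sites (CAGCTG) start at positions 83, 201.
PvuII cuts after base 3 of each site, so after positions 85, 203.
Circular molecule, 2 cuts → 2 fragments:
  86–203 → 118 bp
  204–208 then 1–85 → 5 + 85 = 90 bp
Sorted largest to smallest: 118, 90 bp.

118, 90 bp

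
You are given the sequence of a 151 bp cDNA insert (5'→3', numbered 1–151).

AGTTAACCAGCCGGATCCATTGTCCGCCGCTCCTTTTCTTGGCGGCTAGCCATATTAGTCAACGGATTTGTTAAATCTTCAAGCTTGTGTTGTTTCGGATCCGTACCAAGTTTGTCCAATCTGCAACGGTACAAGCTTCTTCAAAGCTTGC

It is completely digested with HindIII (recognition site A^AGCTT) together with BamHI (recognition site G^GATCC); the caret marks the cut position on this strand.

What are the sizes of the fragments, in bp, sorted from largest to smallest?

68, 36, 16, 13, 11, 7 bp

HindIII sites (AAGCTT) start at positions 81, 133, 144.
HindIII cuts after the first base of each site, so after positions 81, 133, 144.
BamHI sites (GGATCC) start at positions 13, 97.
BamHI cuts after the first base of each site, so after positions 13, 97.
Combined cut positions: 13, 81, 97, 133, 144.
Linear molecule, 5 cuts → 6 fragments:
  1–13 → 13 bp
  14–81 → 68 bp
  82–97 → 16 bp
  98–133 → 36 bp
  134–144 → 11 bp
  145–151 → 7 bp
Sorted largest to smallest: 68, 36, 16, 13, 11, 7 bp.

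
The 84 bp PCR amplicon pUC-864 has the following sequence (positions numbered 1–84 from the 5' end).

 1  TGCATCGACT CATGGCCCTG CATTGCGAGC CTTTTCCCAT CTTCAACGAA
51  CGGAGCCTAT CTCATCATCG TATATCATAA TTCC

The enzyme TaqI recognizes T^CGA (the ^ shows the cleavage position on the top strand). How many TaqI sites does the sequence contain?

TCGA occurs starting at position 5.
TaqI cuts at 1 site.

1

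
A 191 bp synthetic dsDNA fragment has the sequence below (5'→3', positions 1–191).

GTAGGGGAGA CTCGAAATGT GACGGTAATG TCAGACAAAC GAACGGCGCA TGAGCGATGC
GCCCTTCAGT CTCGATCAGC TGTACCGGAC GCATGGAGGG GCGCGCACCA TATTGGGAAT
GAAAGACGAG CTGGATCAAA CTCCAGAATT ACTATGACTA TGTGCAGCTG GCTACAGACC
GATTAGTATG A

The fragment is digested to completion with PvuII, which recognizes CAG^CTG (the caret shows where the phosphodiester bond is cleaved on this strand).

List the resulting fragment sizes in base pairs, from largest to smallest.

88, 79, 24 bp

PvuII sites (CAGCTG) start at positions 77, 165.
PvuII cuts after base 3 of each site, so after positions 79, 167.
Linear molecule, 2 cuts → 3 fragments:
  1–79 → 79 bp
  80–167 → 88 bp
  168–191 → 24 bp
Sorted largest to smallest: 88, 79, 24 bp.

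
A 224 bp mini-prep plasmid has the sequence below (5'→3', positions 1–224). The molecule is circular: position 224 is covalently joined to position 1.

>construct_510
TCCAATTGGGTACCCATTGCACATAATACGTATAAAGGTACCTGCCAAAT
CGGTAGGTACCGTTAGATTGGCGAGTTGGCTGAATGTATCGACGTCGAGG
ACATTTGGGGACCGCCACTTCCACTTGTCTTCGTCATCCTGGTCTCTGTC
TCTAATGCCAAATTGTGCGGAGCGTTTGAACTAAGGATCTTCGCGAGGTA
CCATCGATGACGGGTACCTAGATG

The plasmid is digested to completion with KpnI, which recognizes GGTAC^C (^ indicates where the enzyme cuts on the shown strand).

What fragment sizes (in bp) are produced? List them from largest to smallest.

KpnI sites (GGTACC) start at positions 9, 37, 56, 197, 213.
KpnI cuts after base 5 of each site (before the last base), so after positions 13, 41, 60, 201, 217.
Circular molecule, 5 cuts → 5 fragments:
  14–41 → 28 bp
  42–60 → 19 bp
  61–201 → 141 bp
  202–217 → 16 bp
  218–224 then 1–13 → 7 + 13 = 20 bp
Sorted largest to smallest: 141, 28, 20, 19, 16 bp.

141, 28, 20, 19, 16 bp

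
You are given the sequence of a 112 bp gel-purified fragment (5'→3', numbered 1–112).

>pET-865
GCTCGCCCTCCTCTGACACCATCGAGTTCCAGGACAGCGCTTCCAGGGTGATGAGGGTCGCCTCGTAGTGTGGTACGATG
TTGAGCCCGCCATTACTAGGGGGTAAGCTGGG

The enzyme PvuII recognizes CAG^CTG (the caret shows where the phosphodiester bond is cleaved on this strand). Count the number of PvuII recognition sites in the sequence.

0

No occurrence of CAGCTG is present in the sequence.
PvuII does not cut: 0 sites.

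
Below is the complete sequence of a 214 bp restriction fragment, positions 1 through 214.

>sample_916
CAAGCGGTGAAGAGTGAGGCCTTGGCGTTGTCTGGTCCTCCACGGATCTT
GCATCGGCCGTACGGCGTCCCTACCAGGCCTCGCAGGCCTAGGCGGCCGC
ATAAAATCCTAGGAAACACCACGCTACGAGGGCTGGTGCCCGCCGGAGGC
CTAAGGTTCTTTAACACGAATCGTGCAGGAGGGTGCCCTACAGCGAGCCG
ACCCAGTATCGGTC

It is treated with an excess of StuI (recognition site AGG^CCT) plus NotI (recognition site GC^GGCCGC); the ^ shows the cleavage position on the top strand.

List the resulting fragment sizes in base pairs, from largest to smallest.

StuI sites (AGGCCT) start at positions 17, 76, 85, 147.
StuI cuts after base 3 of each site, so after positions 19, 78, 87, 149.
The NotI site (GCGGCCGC) starts at position 93.
NotI cuts after base 2 of each site, so after position 94.
Combined cut positions: 19, 78, 87, 94, 149.
Linear molecule, 5 cuts → 6 fragments:
  1–19 → 19 bp
  20–78 → 59 bp
  79–87 → 9 bp
  88–94 → 7 bp
  95–149 → 55 bp
  150–214 → 65 bp
Sorted largest to smallest: 65, 59, 55, 19, 9, 7 bp.

65, 59, 55, 19, 9, 7 bp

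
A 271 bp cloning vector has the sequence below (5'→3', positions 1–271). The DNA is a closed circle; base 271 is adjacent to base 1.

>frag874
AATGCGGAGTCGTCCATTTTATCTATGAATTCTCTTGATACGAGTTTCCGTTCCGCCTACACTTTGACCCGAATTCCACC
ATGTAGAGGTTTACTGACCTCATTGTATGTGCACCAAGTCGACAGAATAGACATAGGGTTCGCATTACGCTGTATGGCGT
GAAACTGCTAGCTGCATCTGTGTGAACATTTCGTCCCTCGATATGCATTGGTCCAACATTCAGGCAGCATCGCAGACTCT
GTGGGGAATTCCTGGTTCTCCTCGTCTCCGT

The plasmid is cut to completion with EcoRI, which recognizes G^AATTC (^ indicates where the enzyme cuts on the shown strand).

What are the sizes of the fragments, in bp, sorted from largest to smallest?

175, 52, 44 bp

EcoRI sites (GAATTC) start at positions 27, 71, 246.
EcoRI cuts after the first base of each site, so after positions 27, 71, 246.
Circular molecule, 3 cuts → 3 fragments:
  28–71 → 44 bp
  72–246 → 175 bp
  247–271 then 1–27 → 25 + 27 = 52 bp
Sorted largest to smallest: 175, 52, 44 bp.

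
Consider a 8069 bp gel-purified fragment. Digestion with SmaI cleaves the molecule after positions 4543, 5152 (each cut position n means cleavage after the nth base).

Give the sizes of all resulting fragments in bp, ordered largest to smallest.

Linear molecule, 2 cuts → 3 fragments:
  4543 − 0 = 4543 bp
  5152 − 4543 = 609 bp
  8069 − 5152 = 2917 bp
Sorted largest to smallest: 4543, 2917, 609 bp.

4543, 2917, 609 bp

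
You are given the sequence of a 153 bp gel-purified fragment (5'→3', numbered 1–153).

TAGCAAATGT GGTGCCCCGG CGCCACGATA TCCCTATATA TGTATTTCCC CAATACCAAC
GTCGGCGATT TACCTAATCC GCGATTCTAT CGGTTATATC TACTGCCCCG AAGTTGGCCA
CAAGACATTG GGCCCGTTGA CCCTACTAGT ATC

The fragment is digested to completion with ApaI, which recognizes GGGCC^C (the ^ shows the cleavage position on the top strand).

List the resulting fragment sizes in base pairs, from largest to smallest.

134, 19 bp

The ApaI site (GGGCCC) starts at position 130.
ApaI cuts after base 5 of each site (before the last base), so after position 134.
Linear molecule, 1 cut → 2 fragments:
  1–134 → 134 bp
  135–153 → 19 bp
Sorted largest to smallest: 134, 19 bp.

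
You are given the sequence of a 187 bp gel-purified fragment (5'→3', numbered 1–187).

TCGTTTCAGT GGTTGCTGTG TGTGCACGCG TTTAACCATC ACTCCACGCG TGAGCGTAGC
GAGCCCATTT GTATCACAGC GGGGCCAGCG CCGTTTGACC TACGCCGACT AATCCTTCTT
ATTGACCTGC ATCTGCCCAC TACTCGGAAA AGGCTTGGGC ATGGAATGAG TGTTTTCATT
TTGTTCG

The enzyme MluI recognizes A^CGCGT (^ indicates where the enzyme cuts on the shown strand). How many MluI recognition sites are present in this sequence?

2

ACGCGT occurs starting at positions 26, 46.
MluI cuts at 2 sites.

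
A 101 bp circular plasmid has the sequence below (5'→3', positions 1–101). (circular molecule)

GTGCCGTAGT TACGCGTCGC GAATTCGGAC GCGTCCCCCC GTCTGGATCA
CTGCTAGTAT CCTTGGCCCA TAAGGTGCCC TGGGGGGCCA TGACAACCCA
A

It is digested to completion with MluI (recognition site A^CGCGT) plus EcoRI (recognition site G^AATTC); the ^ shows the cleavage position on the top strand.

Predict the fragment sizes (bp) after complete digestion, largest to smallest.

MluI sites (ACGCGT) start at positions 12, 29.
MluI cuts after the first base of each site, so after positions 12, 29.
The EcoRI site (GAATTC) starts at position 21.
EcoRI cuts after the first base of each site, so after position 21.
Combined cut positions: 12, 21, 29.
Circular molecule, 3 cuts → 3 fragments:
  13–21 → 9 bp
  22–29 → 8 bp
  30–101 then 1–12 → 72 + 12 = 84 bp
Sorted largest to smallest: 84, 9, 8 bp.

84, 9, 8 bp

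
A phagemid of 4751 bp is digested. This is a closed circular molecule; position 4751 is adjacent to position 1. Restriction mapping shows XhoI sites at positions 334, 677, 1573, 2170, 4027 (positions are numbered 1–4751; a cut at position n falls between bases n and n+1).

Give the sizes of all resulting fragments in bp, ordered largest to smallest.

Circular molecule, 5 cuts → 5 fragments:
  677 − 334 = 343 bp
  1573 − 677 = 896 bp
  2170 − 1573 = 597 bp
  4027 − 2170 = 1857 bp
  wrap: 4751 − 4027 + 334 = 1058 bp
Sorted largest to smallest: 1857, 1058, 896, 597, 343 bp.

1857, 1058, 896, 597, 343 bp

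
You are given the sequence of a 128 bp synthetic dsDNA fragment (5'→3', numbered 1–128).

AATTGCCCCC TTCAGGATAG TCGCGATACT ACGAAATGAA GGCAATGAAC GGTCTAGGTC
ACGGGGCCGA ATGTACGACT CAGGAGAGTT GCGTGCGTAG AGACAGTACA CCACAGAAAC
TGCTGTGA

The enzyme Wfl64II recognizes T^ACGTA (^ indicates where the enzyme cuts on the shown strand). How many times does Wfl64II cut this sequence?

0

No occurrence of TACGTA is present in the sequence.
Wfl64II does not cut: 0 sites.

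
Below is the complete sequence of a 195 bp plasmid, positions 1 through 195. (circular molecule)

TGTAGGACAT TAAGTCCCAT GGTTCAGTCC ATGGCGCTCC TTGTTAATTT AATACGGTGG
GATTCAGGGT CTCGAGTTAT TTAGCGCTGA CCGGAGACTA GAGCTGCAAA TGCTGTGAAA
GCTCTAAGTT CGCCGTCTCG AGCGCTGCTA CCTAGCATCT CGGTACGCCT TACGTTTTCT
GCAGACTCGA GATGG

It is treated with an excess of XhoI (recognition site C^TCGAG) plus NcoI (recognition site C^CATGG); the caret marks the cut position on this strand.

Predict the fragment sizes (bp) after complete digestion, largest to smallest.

XhoI sites (CTCGAG) start at positions 71, 137, 186.
XhoI cuts after the first base of each site, so after positions 71, 137, 186.
NcoI sites (CCATGG) start at positions 17, 29.
NcoI cuts after the first base of each site, so after positions 17, 29.
Combined cut positions: 17, 29, 71, 137, 186.
Circular molecule, 5 cuts → 5 fragments:
  18–29 → 12 bp
  30–71 → 42 bp
  72–137 → 66 bp
  138–186 → 49 bp
  187–195 then 1–17 → 9 + 17 = 26 bp
Sorted largest to smallest: 66, 49, 42, 26, 12 bp.

66, 49, 42, 26, 12 bp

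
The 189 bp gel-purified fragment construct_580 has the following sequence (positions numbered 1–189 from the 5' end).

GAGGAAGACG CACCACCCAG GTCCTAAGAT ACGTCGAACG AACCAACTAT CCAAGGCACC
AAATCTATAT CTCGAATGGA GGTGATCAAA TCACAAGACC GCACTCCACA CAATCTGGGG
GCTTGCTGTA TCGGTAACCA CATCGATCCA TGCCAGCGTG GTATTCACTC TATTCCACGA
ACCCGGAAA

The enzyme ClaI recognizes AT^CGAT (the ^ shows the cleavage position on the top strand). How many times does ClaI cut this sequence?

ATCGAT occurs starting at position 142.
ClaI cuts at 1 site.

1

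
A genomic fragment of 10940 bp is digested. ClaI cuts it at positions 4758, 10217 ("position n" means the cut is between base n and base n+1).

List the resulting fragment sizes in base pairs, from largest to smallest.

Linear molecule, 2 cuts → 3 fragments:
  4758 − 0 = 4758 bp
  10217 − 4758 = 5459 bp
  10940 − 10217 = 723 bp
Sorted largest to smallest: 5459, 4758, 723 bp.

5459, 4758, 723 bp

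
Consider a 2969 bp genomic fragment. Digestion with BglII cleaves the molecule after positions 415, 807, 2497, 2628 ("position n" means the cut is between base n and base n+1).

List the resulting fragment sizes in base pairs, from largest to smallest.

1690, 415, 392, 341, 131 bp

Linear molecule, 4 cuts → 5 fragments:
  415 − 0 = 415 bp
  807 − 415 = 392 bp
  2497 − 807 = 1690 bp
  2628 − 2497 = 131 bp
  2969 − 2628 = 341 bp
Sorted largest to smallest: 1690, 415, 392, 341, 131 bp.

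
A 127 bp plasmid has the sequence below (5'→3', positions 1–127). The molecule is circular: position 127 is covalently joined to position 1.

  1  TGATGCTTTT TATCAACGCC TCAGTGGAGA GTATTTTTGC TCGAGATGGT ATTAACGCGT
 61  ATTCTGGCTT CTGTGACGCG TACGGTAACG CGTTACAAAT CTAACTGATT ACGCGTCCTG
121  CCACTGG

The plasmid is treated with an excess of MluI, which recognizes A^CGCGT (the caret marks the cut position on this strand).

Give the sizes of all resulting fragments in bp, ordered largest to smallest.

71, 23, 21, 12 bp

MluI sites (ACGCGT) start at positions 55, 76, 88, 111.
MluI cuts after the first base of each site, so after positions 55, 76, 88, 111.
Circular molecule, 4 cuts → 4 fragments:
  56–76 → 21 bp
  77–88 → 12 bp
  89–111 → 23 bp
  112–127 then 1–55 → 16 + 55 = 71 bp
Sorted largest to smallest: 71, 23, 21, 12 bp.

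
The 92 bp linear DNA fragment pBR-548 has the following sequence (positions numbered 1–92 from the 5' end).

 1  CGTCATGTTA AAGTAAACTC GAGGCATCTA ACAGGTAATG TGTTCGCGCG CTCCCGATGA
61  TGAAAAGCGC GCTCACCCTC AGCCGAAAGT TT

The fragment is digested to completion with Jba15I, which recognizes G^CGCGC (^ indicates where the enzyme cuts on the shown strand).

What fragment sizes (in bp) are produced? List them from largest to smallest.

Jba15I sites (GCGCGC) start at positions 46, 67.
Jba15I cuts after the first base of each site, so after positions 46, 67.
Linear molecule, 2 cuts → 3 fragments:
  1–46 → 46 bp
  47–67 → 21 bp
  68–92 → 25 bp
Sorted largest to smallest: 46, 25, 21 bp.

46, 25, 21 bp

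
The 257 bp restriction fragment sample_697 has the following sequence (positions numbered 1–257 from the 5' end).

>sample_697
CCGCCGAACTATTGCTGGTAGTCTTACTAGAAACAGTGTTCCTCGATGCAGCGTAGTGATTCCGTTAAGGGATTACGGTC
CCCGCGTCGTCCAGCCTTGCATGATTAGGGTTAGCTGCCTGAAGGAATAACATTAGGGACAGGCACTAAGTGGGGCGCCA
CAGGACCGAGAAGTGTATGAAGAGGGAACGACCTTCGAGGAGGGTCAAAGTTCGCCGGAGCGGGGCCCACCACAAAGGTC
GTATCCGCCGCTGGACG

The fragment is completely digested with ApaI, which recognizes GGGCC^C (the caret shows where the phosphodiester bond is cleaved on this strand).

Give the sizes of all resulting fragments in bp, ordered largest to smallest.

227, 30 bp

The ApaI site (GGGCCC) starts at position 223.
ApaI cuts after base 5 of each site (before the last base), so after position 227.
Linear molecule, 1 cut → 2 fragments:
  1–227 → 227 bp
  228–257 → 30 bp
Sorted largest to smallest: 227, 30 bp.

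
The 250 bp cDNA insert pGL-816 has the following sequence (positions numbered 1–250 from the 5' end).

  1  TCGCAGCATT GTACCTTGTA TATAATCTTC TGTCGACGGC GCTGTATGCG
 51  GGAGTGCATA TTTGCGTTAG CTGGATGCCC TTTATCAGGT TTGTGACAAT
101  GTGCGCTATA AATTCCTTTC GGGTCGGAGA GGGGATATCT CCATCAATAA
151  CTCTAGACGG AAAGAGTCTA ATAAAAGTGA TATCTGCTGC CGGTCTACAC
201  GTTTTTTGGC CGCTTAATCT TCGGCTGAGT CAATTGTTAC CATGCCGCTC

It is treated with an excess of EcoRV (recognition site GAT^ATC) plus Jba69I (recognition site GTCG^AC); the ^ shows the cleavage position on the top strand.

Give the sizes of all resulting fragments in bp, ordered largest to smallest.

EcoRV sites (GATATC) start at positions 134, 179.
EcoRV cuts after base 3 of each site, so after positions 136, 181.
The Jba69I site (GTCGAC) starts at position 32.
Jba69I cuts after base 4 of each site, so after position 35.
Combined cut positions: 35, 136, 181.
Linear molecule, 3 cuts → 4 fragments:
  1–35 → 35 bp
  36–136 → 101 bp
  137–181 → 45 bp
  182–250 → 69 bp
Sorted largest to smallest: 101, 69, 45, 35 bp.

101, 69, 45, 35 bp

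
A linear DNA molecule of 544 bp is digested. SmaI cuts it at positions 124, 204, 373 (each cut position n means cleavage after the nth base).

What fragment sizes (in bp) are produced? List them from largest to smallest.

171, 169, 124, 80 bp

Linear molecule, 3 cuts → 4 fragments:
  124 − 0 = 124 bp
  204 − 124 = 80 bp
  373 − 204 = 169 bp
  544 − 373 = 171 bp
Sorted largest to smallest: 171, 169, 124, 80 bp.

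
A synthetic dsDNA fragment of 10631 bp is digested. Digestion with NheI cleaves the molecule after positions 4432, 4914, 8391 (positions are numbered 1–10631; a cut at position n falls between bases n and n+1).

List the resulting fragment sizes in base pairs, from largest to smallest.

4432, 3477, 2240, 482 bp

Linear molecule, 3 cuts → 4 fragments:
  4432 − 0 = 4432 bp
  4914 − 4432 = 482 bp
  8391 − 4914 = 3477 bp
  10631 − 8391 = 2240 bp
Sorted largest to smallest: 4432, 3477, 2240, 482 bp.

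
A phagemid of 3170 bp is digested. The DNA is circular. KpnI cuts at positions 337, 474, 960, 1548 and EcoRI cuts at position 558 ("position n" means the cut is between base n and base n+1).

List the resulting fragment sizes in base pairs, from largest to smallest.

1959, 588, 402, 137, 84 bp

Combined cut positions (sorted): 337, 474, 558, 960, 1548.
Circular molecule, 5 cuts → 5 fragments:
  474 − 337 = 137 bp
  558 − 474 = 84 bp
  960 − 558 = 402 bp
  1548 − 960 = 588 bp
  wrap: 3170 − 1548 + 337 = 1959 bp
Sorted largest to smallest: 1959, 588, 402, 137, 84 bp.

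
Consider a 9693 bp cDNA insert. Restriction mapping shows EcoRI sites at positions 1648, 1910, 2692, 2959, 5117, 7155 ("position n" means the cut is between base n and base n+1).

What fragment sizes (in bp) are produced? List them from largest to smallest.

Linear molecule, 6 cuts → 7 fragments:
  1648 − 0 = 1648 bp
  1910 − 1648 = 262 bp
  2692 − 1910 = 782 bp
  2959 − 2692 = 267 bp
  5117 − 2959 = 2158 bp
  7155 − 5117 = 2038 bp
  9693 − 7155 = 2538 bp
Sorted largest to smallest: 2538, 2158, 2038, 1648, 782, 267, 262 bp.

2538, 2158, 2038, 1648, 782, 267, 262 bp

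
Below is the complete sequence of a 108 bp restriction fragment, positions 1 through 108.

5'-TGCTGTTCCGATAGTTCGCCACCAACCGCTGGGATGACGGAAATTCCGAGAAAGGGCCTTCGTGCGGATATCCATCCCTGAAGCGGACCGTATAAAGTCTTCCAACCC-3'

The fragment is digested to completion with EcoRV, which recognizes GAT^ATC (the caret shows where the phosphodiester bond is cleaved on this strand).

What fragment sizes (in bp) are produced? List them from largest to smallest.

69, 39 bp

The EcoRV site (GATATC) starts at position 67.
EcoRV cuts after base 3 of each site, so after position 69.
Linear molecule, 1 cut → 2 fragments:
  1–69 → 69 bp
  70–108 → 39 bp
Sorted largest to smallest: 69, 39 bp.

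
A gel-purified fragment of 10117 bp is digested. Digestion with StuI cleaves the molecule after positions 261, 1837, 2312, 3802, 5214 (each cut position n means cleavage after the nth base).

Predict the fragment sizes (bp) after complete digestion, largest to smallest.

4903, 1576, 1490, 1412, 475, 261 bp

Linear molecule, 5 cuts → 6 fragments:
  261 − 0 = 261 bp
  1837 − 261 = 1576 bp
  2312 − 1837 = 475 bp
  3802 − 2312 = 1490 bp
  5214 − 3802 = 1412 bp
  10117 − 5214 = 4903 bp
Sorted largest to smallest: 4903, 1576, 1490, 1412, 475, 261 bp.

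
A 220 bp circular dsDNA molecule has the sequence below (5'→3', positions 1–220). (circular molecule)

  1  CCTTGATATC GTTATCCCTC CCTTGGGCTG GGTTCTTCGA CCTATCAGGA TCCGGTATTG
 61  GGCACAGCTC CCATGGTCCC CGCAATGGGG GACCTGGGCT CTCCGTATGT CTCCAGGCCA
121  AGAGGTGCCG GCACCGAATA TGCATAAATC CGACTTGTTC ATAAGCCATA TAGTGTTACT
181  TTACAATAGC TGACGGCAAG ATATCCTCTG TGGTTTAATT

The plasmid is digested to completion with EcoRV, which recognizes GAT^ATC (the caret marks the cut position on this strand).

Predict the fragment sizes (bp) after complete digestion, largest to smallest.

EcoRV sites (GATATC) start at positions 5, 200.
EcoRV cuts after base 3 of each site, so after positions 7, 202.
Circular molecule, 2 cuts → 2 fragments:
  8–202 → 195 bp
  203–220 then 1–7 → 18 + 7 = 25 bp
Sorted largest to smallest: 195, 25 bp.

195, 25 bp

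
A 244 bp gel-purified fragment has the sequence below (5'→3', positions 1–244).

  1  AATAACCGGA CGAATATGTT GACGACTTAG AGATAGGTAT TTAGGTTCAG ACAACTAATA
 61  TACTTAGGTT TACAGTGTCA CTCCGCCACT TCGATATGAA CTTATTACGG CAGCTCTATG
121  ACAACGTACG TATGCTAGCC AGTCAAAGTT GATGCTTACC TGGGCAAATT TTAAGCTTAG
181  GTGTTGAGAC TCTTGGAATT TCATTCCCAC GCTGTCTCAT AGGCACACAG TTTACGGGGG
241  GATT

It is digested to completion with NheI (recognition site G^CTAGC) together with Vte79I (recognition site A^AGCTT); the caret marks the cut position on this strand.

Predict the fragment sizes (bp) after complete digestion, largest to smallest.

134, 71, 39 bp

The NheI site (GCTAGC) starts at position 134.
NheI cuts after the first base of each site, so after position 134.
The Vte79I site (AAGCTT) starts at position 173.
Vte79I cuts after the first base of each site, so after position 173.
Combined cut positions: 134, 173.
Linear molecule, 2 cuts → 3 fragments:
  1–134 → 134 bp
  135–173 → 39 bp
  174–244 → 71 bp
Sorted largest to smallest: 134, 71, 39 bp.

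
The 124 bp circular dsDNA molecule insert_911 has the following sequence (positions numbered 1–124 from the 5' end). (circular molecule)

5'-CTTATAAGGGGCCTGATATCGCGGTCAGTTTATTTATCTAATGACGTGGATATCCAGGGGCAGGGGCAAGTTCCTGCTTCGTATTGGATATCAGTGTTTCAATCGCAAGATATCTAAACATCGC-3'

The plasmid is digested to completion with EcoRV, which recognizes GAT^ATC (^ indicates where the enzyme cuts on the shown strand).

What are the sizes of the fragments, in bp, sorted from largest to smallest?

EcoRV sites (GATATC) start at positions 15, 49, 87, 109.
EcoRV cuts after base 3 of each site, so after positions 17, 51, 89, 111.
Circular molecule, 4 cuts → 4 fragments:
  18–51 → 34 bp
  52–89 → 38 bp
  90–111 → 22 bp
  112–124 then 1–17 → 13 + 17 = 30 bp
Sorted largest to smallest: 38, 34, 30, 22 bp.

38, 34, 30, 22 bp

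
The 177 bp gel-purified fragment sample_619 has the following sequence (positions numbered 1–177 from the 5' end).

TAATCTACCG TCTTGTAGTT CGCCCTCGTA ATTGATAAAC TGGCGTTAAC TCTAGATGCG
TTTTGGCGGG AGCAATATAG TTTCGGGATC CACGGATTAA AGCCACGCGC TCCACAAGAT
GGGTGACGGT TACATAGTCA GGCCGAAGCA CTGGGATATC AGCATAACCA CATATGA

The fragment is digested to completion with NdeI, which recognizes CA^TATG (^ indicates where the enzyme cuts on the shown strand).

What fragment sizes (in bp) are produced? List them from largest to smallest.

The NdeI site (CATATG) starts at position 171.
NdeI cuts after base 2 of each site, so after position 172.
Linear molecule, 1 cut → 2 fragments:
  1–172 → 172 bp
  173–177 → 5 bp
Sorted largest to smallest: 172, 5 bp.

172, 5 bp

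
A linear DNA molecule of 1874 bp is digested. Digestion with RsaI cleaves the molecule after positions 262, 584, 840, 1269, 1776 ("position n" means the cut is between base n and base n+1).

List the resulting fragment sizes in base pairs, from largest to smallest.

507, 429, 322, 262, 256, 98 bp

Linear molecule, 5 cuts → 6 fragments:
  262 − 0 = 262 bp
  584 − 262 = 322 bp
  840 − 584 = 256 bp
  1269 − 840 = 429 bp
  1776 − 1269 = 507 bp
  1874 − 1776 = 98 bp
Sorted largest to smallest: 507, 429, 322, 262, 256, 98 bp.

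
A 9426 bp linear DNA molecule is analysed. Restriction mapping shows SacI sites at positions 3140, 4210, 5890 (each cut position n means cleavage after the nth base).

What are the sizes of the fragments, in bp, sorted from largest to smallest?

3536, 3140, 1680, 1070 bp

Linear molecule, 3 cuts → 4 fragments:
  3140 − 0 = 3140 bp
  4210 − 3140 = 1070 bp
  5890 − 4210 = 1680 bp
  9426 − 5890 = 3536 bp
Sorted largest to smallest: 3536, 3140, 1680, 1070 bp.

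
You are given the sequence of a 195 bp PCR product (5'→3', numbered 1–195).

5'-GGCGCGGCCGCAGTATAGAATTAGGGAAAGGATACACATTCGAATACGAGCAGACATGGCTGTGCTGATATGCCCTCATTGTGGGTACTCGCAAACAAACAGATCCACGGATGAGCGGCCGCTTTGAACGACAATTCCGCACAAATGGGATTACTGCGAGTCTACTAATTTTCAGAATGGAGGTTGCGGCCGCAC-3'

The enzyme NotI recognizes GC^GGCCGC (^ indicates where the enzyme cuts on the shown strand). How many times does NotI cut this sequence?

GCGGCCGC occurs starting at positions 4, 115, 186.
NotI cuts at 3 sites.

3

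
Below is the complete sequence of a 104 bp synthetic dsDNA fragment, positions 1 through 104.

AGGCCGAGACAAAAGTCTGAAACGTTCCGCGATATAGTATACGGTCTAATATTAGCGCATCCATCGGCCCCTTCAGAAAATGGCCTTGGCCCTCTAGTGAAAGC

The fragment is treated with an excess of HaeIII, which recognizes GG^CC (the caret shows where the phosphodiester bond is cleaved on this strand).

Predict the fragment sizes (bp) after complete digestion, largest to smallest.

64, 16, 15, 6, 3 bp

HaeIII sites (GGCC) start at positions 2, 66, 82, 88.
HaeIII cuts after base 2 of each site, so after positions 3, 67, 83, 89.
Linear molecule, 4 cuts → 5 fragments:
  1–3 → 3 bp
  4–67 → 64 bp
  68–83 → 16 bp
  84–89 → 6 bp
  90–104 → 15 bp
Sorted largest to smallest: 64, 16, 15, 6, 3 bp.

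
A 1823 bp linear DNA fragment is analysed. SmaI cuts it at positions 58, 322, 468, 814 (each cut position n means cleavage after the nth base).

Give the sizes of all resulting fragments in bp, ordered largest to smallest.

Linear molecule, 4 cuts → 5 fragments:
  58 − 0 = 58 bp
  322 − 58 = 264 bp
  468 − 322 = 146 bp
  814 − 468 = 346 bp
  1823 − 814 = 1009 bp
Sorted largest to smallest: 1009, 346, 264, 146, 58 bp.

1009, 346, 264, 146, 58 bp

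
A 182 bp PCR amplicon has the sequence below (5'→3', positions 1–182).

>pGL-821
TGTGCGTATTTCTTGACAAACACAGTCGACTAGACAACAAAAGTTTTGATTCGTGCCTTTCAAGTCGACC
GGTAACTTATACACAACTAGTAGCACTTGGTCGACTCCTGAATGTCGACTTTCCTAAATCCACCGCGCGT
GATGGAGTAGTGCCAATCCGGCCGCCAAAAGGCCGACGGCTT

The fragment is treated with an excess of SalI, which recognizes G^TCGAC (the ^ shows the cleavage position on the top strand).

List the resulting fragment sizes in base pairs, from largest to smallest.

68, 39, 36, 25, 14 bp

SalI sites (GTCGAC) start at positions 25, 64, 100, 114.
SalI cuts after the first base of each site, so after positions 25, 64, 100, 114.
Linear molecule, 4 cuts → 5 fragments:
  1–25 → 25 bp
  26–64 → 39 bp
  65–100 → 36 bp
  101–114 → 14 bp
  115–182 → 68 bp
Sorted largest to smallest: 68, 39, 36, 25, 14 bp.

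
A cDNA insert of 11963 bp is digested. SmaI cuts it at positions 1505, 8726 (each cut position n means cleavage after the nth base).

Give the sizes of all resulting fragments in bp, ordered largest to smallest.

Linear molecule, 2 cuts → 3 fragments:
  1505 − 0 = 1505 bp
  8726 − 1505 = 7221 bp
  11963 − 8726 = 3237 bp
Sorted largest to smallest: 7221, 3237, 1505 bp.

7221, 3237, 1505 bp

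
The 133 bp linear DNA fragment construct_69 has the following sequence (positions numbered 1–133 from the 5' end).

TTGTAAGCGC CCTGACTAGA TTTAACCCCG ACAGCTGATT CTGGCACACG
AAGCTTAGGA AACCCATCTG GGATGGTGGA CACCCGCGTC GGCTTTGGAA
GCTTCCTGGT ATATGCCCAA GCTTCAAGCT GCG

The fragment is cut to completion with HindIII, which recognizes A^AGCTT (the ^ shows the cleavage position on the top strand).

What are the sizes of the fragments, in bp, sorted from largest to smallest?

HindIII sites (AAGCTT) start at positions 51, 99, 119.
HindIII cuts after the first base of each site, so after positions 51, 99, 119.
Linear molecule, 3 cuts → 4 fragments:
  1–51 → 51 bp
  52–99 → 48 bp
  100–119 → 20 bp
  120–133 → 14 bp
Sorted largest to smallest: 51, 48, 20, 14 bp.

51, 48, 20, 14 bp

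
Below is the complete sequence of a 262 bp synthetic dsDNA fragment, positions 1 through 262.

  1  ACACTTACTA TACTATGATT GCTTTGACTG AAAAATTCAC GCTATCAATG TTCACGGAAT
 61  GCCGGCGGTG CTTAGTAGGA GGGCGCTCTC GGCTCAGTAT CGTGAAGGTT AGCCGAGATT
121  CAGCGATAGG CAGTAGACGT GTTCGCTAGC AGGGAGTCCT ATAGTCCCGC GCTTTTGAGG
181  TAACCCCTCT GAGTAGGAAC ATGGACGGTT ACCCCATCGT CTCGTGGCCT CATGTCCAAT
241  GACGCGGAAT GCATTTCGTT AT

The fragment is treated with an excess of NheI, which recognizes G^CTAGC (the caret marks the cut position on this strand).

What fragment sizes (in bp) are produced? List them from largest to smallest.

145, 117 bp

The NheI site (GCTAGC) starts at position 145.
NheI cuts after the first base of each site, so after position 145.
Linear molecule, 1 cut → 2 fragments:
  1–145 → 145 bp
  146–262 → 117 bp
Sorted largest to smallest: 145, 117 bp.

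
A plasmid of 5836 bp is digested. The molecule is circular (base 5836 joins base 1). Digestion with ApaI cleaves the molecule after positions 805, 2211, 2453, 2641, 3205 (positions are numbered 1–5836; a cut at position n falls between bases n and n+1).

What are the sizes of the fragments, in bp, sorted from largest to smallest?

Circular molecule, 5 cuts → 5 fragments:
  2211 − 805 = 1406 bp
  2453 − 2211 = 242 bp
  2641 − 2453 = 188 bp
  3205 − 2641 = 564 bp
  wrap: 5836 − 3205 + 805 = 3436 bp
Sorted largest to smallest: 3436, 1406, 564, 242, 188 bp.

3436, 1406, 564, 242, 188 bp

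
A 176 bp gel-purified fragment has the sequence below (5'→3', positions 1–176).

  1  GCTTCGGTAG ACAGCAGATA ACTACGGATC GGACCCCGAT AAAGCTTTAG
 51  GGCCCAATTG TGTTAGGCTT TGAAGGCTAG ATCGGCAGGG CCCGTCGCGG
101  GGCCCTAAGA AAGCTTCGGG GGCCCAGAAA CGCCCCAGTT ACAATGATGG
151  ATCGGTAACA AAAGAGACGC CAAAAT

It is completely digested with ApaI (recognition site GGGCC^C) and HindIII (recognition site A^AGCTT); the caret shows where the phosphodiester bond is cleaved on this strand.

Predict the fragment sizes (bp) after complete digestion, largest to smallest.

52, 42, 38, 13, 12, 12, 7 bp

ApaI sites (GGGCCC) start at positions 50, 88, 100, 120.
ApaI cuts after base 5 of each site (before the last base), so after positions 54, 92, 104, 124.
HindIII sites (AAGCTT) start at positions 42, 111.
HindIII cuts after the first base of each site, so after positions 42, 111.
Combined cut positions: 42, 54, 92, 104, 111, 124.
Linear molecule, 6 cuts → 7 fragments:
  1–42 → 42 bp
  43–54 → 12 bp
  55–92 → 38 bp
  93–104 → 12 bp
  105–111 → 7 bp
  112–124 → 13 bp
  125–176 → 52 bp
Sorted largest to smallest: 52, 42, 38, 13, 12, 12, 7 bp.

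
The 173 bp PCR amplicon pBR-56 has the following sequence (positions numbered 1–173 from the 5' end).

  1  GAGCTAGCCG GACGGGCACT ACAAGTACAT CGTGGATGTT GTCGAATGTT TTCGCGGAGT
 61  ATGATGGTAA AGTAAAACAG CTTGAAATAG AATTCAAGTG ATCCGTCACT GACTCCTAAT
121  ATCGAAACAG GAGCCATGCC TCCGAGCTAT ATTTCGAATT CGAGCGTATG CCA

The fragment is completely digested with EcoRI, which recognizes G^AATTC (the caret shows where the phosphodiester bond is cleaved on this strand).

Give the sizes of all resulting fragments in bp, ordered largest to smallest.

90, 66, 17 bp

EcoRI sites (GAATTC) start at positions 90, 156.
EcoRI cuts after the first base of each site, so after positions 90, 156.
Linear molecule, 2 cuts → 3 fragments:
  1–90 → 90 bp
  91–156 → 66 bp
  157–173 → 17 bp
Sorted largest to smallest: 90, 66, 17 bp.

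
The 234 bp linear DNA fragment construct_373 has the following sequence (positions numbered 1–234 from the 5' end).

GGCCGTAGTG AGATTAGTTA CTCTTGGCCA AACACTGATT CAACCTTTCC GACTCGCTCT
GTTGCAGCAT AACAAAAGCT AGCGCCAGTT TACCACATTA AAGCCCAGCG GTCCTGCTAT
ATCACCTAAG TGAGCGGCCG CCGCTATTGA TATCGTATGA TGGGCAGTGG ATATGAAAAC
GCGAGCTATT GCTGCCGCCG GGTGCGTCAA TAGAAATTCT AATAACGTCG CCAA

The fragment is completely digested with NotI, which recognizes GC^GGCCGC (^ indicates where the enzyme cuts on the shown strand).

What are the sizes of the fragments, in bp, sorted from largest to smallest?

135, 99 bp

The NotI site (GCGGCCGC) starts at position 134.
NotI cuts after base 2 of each site, so after position 135.
Linear molecule, 1 cut → 2 fragments:
  1–135 → 135 bp
  136–234 → 99 bp
Sorted largest to smallest: 135, 99 bp.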